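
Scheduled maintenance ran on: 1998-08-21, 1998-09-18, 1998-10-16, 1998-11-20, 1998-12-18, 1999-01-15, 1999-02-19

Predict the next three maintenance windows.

1999-03-19, 1999-04-16, 1999-05-21

All dates are Fridays, 28, 28, 35, 28, 28, 35 days apart.
Specifically, the 3rd Friday of each month.
3rd Friday of March 1999: 1999-03-19.
April 1999 — 3rd Friday is 1999-04-16.
3rd Friday of May 1999: 1999-05-21.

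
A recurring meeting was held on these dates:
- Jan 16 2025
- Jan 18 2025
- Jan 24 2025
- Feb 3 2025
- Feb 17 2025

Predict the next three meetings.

Mar 7 2025, Mar 29 2025, Apr 24 2025

Gaps: 2, 6, 10, 14 days — each gap is 4 larger than the previous one.
Next gap: 18 days. Feb 17 2025 + 18 days = Mar 7 2025.
Next gap: 22 days. Mar 7 2025 + 22 days = Mar 29 2025.
Next gap: 26 days. Mar 29 2025 + 26 days = Apr 24 2025.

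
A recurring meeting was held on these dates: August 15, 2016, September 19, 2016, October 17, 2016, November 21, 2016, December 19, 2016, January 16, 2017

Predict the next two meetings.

All dates are Mondays, 35, 28, 35, 28, 28 days apart.
Specifically, the 3rd Monday of each month.
3rd Monday of February 2017: February 20, 2017.
March 2017 — 3rd Monday is March 20, 2017.

February 20, 2017; March 20, 2017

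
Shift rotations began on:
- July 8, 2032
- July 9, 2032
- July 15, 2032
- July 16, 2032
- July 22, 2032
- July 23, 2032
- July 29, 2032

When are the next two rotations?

July 30, 2032; August 5, 2032

Every event lands on a Thursday or Friday (gaps cycle 1, 6, 1, 6, 1, 6).
So the schedule is: every Thursday and Friday.
Next Friday: July 30, 2032.
Next Thursday: August 5, 2032.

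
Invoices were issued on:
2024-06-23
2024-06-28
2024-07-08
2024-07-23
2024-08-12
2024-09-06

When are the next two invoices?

Intervals are 5, 10, 15, 20, 25 days — an arithmetic progression with common difference 5.
Next gap: 30 days. 2024-09-06 + 30 days = 2024-10-06.
Next gap: 35 days. 2024-10-06 + 35 days = 2024-11-10.

2024-10-06, 2024-11-10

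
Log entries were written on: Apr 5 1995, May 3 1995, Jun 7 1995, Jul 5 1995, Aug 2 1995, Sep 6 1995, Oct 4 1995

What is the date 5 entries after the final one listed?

These are Wednesdays at 28- or 35-day spacing (28, 35, 28, 28, 35, 28).
The pattern: 1st Wednesday of the month.
1st Wednesday of November 1995: Nov 1 1995.
December 1995 — 1st Wednesday is Dec 6 1995.
January 1996 — 1st Wednesday is Jan 3 1996.
1st Wednesday of February 1996: Feb 7 1996.
1st Wednesday of March 1996: Mar 6 1996.

Mar 6 1996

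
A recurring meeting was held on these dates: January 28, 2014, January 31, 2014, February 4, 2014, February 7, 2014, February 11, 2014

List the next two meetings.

February 14, 2014; February 18, 2014

Every event lands on a Tuesday or Friday (gaps cycle 3, 4, 3, 4).
So the schedule is: every Tuesday and Friday.
The following Friday is February 14, 2014.
The following Tuesday is February 18, 2014.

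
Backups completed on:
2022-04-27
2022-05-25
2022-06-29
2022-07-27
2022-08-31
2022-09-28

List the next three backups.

2022-10-26, 2022-11-30, 2022-12-28

These are Wednesdays with 28, 35, 28, 35, 28-day gaps.
Each is the final Wednesday of its month — 2022-06-29 is past the 28th, so '4th Wednesday' doesn't fit.
Last Wednesday of October 2022: 2022-10-26.
November 2022 ends with Wednesday 2022-11-30.
Last Wednesday of December 2022: 2022-12-28.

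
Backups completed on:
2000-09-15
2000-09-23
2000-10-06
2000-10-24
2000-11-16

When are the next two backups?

2000-12-14, 2001-01-16

Intervals are 8, 13, 18, 23 days — an arithmetic progression with common difference 5.
Next gap: 28 days. 2000-11-16 + 28 days = 2000-12-14.
Next gap: 33 days. 2000-12-14 + 33 days = 2001-01-16.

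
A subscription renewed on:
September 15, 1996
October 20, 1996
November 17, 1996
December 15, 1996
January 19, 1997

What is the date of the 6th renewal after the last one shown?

July 20, 1997

Gaps: 35, 28, 28, 35 days — a mix of 28 and 35. Every date is a Sunday.
Each is the 3rd Sunday of its month.
February 1997 — 3rd Sunday is February 16, 1997.
March 1997 — 3rd Sunday is March 16, 1997.
3rd Sunday of April 1997: April 20, 1997.
3rd Sunday of May 1997: May 18, 1997.
June 1997 — 3rd Sunday is June 15, 1997.
July 1997 — 3rd Sunday is July 20, 1997.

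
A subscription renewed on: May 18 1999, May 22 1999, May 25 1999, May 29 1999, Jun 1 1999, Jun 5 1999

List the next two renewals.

Jun 8 1999, Jun 12 1999

Gaps: 4, 3, 4, 3, 4 days — not constant, but cyclic with period 2.
The events fall on every Tuesday and Saturday.
The following Tuesday is Jun 8 1999.
Next Saturday: Jun 12 1999.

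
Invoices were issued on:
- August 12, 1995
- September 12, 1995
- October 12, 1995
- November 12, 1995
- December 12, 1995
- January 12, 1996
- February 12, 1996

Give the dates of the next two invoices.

Each date is the 12th; the gaps (31, 30, 31, 30, 31, 31) track the month lengths.
The rule is the 12th of each month.
Next: March 1996 → March 12, 1996.
Next: April 1996 → April 12, 1996.

March 12, 1996; April 12, 1996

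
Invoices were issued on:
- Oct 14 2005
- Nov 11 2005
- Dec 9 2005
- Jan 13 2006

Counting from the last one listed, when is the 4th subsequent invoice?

May 12 2006

These are Fridays at 28- or 35-day spacing (28, 28, 35).
The pattern: 2nd Friday of the month.
February 2006 — 2nd Friday is Feb 10 2006.
2nd Friday of March 2006: Mar 10 2006.
2nd Friday of April 2006: Apr 14 2006.
2nd Friday of May 2006: May 12 2006.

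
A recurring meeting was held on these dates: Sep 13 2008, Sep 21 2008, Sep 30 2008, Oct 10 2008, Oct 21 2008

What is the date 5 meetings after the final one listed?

Gaps: 8, 9, 10, 11 days — each gap is 1 larger than the previous one.
Next gap: 12 days. Oct 21 2008 + 12 days = Nov 2 2008.
Next gap: 13 days. Nov 2 2008 + 13 days = Nov 15 2008.
Next gap: 14 days. Nov 15 2008 + 14 days = Nov 29 2008.
Next gap: 15 days. Nov 29 2008 + 15 days = Dec 14 2008.
Next gap: 16 days. Dec 14 2008 + 16 days = Dec 30 2008.

Dec 30 2008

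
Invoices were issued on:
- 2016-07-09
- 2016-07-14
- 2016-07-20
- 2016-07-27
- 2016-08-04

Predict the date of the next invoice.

2016-08-13

Intervals are 5, 6, 7, 8 days — an arithmetic progression with common difference 1.
Next gap: 9 days. 2016-08-04 + 9 days = 2016-08-13.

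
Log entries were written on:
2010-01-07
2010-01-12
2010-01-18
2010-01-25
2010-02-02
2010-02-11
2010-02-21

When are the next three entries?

2010-03-04, 2010-03-16, 2010-03-29

Gaps: 5, 6, 7, 8, 9, 10 days — each gap is 1 larger than the previous one.
Next gap: 11 days. 2010-02-21 + 11 days = 2010-03-04.
Next gap: 12 days. 2010-03-04 + 12 days = 2010-03-16.
Next gap: 13 days. 2010-03-16 + 13 days = 2010-03-29.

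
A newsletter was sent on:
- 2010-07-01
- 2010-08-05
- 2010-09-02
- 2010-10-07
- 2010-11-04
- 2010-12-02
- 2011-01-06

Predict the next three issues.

2011-02-03, 2011-03-03, 2011-04-07

All dates are Thursdays, 35, 28, 35, 28, 28, 35 days apart.
Specifically, the 1st Thursday of each month.
February 2011 — 1st Thursday is 2011-02-03.
March 2011 — 1st Thursday is 2011-03-03.
April 2011 — 1st Thursday is 2011-04-07.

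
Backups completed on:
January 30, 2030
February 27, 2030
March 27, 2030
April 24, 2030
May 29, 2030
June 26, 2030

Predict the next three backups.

July 31, 2030; August 28, 2030; September 25, 2030

Every date is a Wednesday; gaps 28, 28, 28, 35, 28 days.
Each is the last Wednesday of its month (at least one falls on the 29th or later, ruling out '4th Wednesday').
Last Wednesday of July 2030: July 31, 2030.
Last Wednesday of August 2030: August 28, 2030.
Last Wednesday of September 2030: September 25, 2030.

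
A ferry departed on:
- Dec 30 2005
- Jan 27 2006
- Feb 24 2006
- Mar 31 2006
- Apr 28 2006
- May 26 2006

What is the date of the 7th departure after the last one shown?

Dec 29 2006

These are Fridays with 28, 28, 35, 28, 28-day gaps.
Each is the final Friday of its month — Dec 30 2005 is past the 28th, so '4th Friday' doesn't fit.
June 2006 ends with Friday Jun 30 2006.
Last Friday of July 2006: Jul 28 2006.
Last Friday of August 2006: Aug 25 2006.
Last Friday of September 2006: Sep 29 2006.
Last Friday of October 2006: Oct 27 2006.
Last Friday of November 2006: Nov 24 2006.
Last Friday of December 2006: Dec 29 2006.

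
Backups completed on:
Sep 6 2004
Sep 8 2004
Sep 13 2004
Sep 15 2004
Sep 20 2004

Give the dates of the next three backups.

Sep 22 2004, Sep 27 2004, Sep 29 2004

Every event lands on a Monday or Wednesday (gaps cycle 2, 5, 2, 5).
So the schedule is: every Monday and Wednesday.
The following Wednesday is Sep 22 2004.
Next Monday: Sep 27 2004.
The following Wednesday is Sep 29 2004.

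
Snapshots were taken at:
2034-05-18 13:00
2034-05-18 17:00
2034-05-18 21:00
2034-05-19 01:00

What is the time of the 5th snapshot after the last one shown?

2034-05-19 21:00

The interval is a steady 4 hours (4, 4, 4).
2034-05-19 01:00 + 4 h = 2034-05-19 05:00.
2034-05-19 05:00 + 4 h = 2034-05-19 09:00.
2034-05-19 09:00 + 4 h = 2034-05-19 13:00.
2034-05-19 13:00 + 4 h = 2034-05-19 17:00.
2034-05-19 17:00 + 4 h = 2034-05-19 21:00.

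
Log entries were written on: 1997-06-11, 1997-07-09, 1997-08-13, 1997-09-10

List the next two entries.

1997-10-08, 1997-11-12

These are Wednesdays at 28- or 35-day spacing (28, 35, 28).
The pattern: 2nd Wednesday of the month.
October 1997 — 2nd Wednesday is 1997-10-08.
2nd Wednesday of November 1997: 1997-11-12.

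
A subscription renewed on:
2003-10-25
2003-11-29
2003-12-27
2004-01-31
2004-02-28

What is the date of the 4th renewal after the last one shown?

All Saturdays; the gaps (35, 28, 35, 28) vary with month length.
This is the last Saturday of each month.
Last Saturday of March 2004: 2004-03-27.
Last Saturday of April 2004: 2004-04-24.
May 2004 ends with Saturday 2004-05-29.
Last Saturday of June 2004: 2004-06-26.

2004-06-26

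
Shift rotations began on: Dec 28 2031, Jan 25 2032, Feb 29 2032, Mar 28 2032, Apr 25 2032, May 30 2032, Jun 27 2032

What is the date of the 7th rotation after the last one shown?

Jan 30 2033

These are Sundays with 28, 35, 28, 28, 35, 28-day gaps.
Each is the final Sunday of its month — Feb 29 2032 is past the 28th, so '4th Sunday' doesn't fit.
July 2032 ends with Sunday Jul 25 2032.
August 2032 ends with Sunday Aug 29 2032.
Last Sunday of September 2032: Sep 26 2032.
October 2032 ends with Sunday Oct 31 2032.
November 2032 ends with Sunday Nov 28 2032.
Last Sunday of December 2032: Dec 26 2032.
Last Sunday of January 2033: Jan 30 2033.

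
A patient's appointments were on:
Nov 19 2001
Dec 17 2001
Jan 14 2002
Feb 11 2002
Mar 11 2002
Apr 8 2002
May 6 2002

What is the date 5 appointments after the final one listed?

Sep 23 2002

Gaps between consecutive events: 28, 28, 28, 28, 28, 28 days — a constant 28-day interval.
May 6 2002 + 28 days = Jun 3 2002.
Jun 3 2002 + 28 days = Jul 1 2002.
Jul 1 2002 + 28 days = Jul 29 2002.
Jul 29 2002 + 28 days = Aug 26 2002.
Aug 26 2002 + 28 days = Sep 23 2002.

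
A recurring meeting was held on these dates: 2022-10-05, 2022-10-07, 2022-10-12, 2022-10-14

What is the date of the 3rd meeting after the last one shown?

Every event lands on a Wednesday or Friday (gaps cycle 2, 5, 2).
So the schedule is: every Wednesday and Friday.
The following Wednesday is 2022-10-19.
The following Friday is 2022-10-21.
Next Wednesday: 2022-10-26.

2022-10-26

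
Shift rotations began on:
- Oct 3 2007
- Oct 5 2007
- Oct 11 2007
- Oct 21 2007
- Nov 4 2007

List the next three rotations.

Nov 22 2007, Dec 14 2007, Jan 9 2008

Gaps: 2, 6, 10, 14 days — each gap is 4 larger than the previous one.
Next gap: 18 days. Nov 4 2007 + 18 days = Nov 22 2007.
Next gap: 22 days. Nov 22 2007 + 22 days = Dec 14 2007.
Next gap: 26 days. Dec 14 2007 + 26 days = Jan 9 2008.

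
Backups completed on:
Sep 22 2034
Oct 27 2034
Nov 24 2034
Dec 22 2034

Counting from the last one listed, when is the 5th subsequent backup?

May 25 2035

All dates are Fridays, 35, 28, 28 days apart.
Specifically, the 4th Friday of each month.
January 2035 — 4th Friday is Jan 26 2035.
4th Friday of February 2035: Feb 23 2035.
4th Friday of March 2035: Mar 23 2035.
4th Friday of April 2035: Apr 27 2035.
4th Friday of May 2035: May 25 2035.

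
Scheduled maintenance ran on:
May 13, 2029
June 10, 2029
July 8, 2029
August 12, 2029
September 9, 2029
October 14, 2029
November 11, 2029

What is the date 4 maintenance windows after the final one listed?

March 10, 2030

Gaps: 28, 28, 35, 28, 35, 28 days — a mix of 28 and 35. Every date is a Sunday.
Each is the 2nd Sunday of its month.
December 2029 — 2nd Sunday is December 9, 2029.
January 2030 — 2nd Sunday is January 13, 2030.
2nd Sunday of February 2030: February 10, 2030.
March 2030 — 2nd Sunday is March 10, 2030.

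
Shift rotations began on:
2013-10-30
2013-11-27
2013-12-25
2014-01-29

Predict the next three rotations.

These are Wednesdays with 28, 28, 35-day gaps.
Each is the final Wednesday of its month — 2013-10-30 is past the 28th, so '4th Wednesday' doesn't fit.
February 2014 ends with Wednesday 2014-02-26.
March 2014 ends with Wednesday 2014-03-26.
April 2014 ends with Wednesday 2014-04-30.

2014-02-26, 2014-03-26, 2014-04-30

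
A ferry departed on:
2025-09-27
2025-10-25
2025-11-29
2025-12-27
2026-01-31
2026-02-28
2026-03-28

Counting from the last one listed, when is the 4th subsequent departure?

2026-07-25

All Saturdays; the gaps (28, 35, 28, 35, 28, 28) vary with month length.
This is the last Saturday of each month.
April 2026 ends with Saturday 2026-04-25.
May 2026 ends with Saturday 2026-05-30.
June 2026 ends with Saturday 2026-06-27.
July 2026 ends with Saturday 2026-07-25.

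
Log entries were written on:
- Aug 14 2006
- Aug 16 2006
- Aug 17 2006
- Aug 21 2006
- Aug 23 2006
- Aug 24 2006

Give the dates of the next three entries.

Gaps: 2, 1, 4, 2, 1 days — not constant, but cyclic with period 3.
The events fall on every Monday, Wednesday and Thursday.
The following Monday is Aug 28 2006.
Next Wednesday: Aug 30 2006.
Next Thursday: Aug 31 2006.

Aug 28 2006, Aug 30 2006, Aug 31 2006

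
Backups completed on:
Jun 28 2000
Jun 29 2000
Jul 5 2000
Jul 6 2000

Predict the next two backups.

Jul 12 2000, Jul 13 2000

Gaps: 1, 6, 1 days — not constant, but cyclic with period 2.
The events fall on every Wednesday and Thursday.
The following Wednesday is Jul 12 2000.
Next Thursday: Jul 13 2000.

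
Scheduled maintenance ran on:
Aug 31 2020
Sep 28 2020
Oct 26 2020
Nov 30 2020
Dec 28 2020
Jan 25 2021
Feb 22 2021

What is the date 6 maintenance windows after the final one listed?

Aug 30 2021

All Mondays; the gaps (28, 28, 35, 28, 28, 28) vary with month length.
This is the last Monday of each month.
Last Monday of March 2021: Mar 29 2021.
Last Monday of April 2021: Apr 26 2021.
Last Monday of May 2021: May 31 2021.
June 2021 ends with Monday Jun 28 2021.
Last Monday of July 2021: Jul 26 2021.
Last Monday of August 2021: Aug 30 2021.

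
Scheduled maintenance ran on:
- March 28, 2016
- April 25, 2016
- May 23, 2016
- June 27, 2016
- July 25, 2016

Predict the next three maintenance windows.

Gaps: 28, 28, 35, 28 days — a mix of 28 and 35. Every date is a Monday.
Each is the 4th Monday of its month.
4th Monday of August 2016: August 22, 2016.
4th Monday of September 2016: September 26, 2016.
4th Monday of October 2016: October 24, 2016.

August 22, 2016; September 26, 2016; October 24, 2016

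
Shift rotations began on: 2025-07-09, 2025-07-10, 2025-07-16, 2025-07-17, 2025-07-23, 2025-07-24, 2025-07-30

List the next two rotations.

2025-07-31, 2025-08-06

Gaps: 1, 6, 1, 6, 1, 6 days — not constant, but cyclic with period 2.
The events fall on every Wednesday and Thursday.
Next Thursday: 2025-07-31.
The following Wednesday is 2025-08-06.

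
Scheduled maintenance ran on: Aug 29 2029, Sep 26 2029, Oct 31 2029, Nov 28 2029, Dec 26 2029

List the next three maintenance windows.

Jan 30 2030, Feb 27 2030, Mar 27 2030

These are Wednesdays with 28, 35, 28, 28-day gaps.
Each is the final Wednesday of its month — Aug 29 2029 is past the 28th, so '4th Wednesday' doesn't fit.
Last Wednesday of January 2030: Jan 30 2030.
February 2030 ends with Wednesday Feb 27 2030.
Last Wednesday of March 2030: Mar 27 2030.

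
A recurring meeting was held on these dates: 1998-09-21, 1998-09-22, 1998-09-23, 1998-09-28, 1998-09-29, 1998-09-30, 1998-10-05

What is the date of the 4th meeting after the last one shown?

1998-10-13

Every event lands on a Monday or Tuesday or Wednesday (gaps cycle 1, 1, 5, 1, 1, 5).
So the schedule is: every Monday, Tuesday and Wednesday.
Next Tuesday: 1998-10-06.
The following Wednesday is 1998-10-07.
Next Monday: 1998-10-12.
Next Tuesday: 1998-10-13.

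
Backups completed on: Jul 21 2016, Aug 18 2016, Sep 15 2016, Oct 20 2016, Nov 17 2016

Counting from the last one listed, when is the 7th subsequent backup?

Jun 15 2017

These are Thursdays at 28- or 35-day spacing (28, 28, 35, 28).
The pattern: 3rd Thursday of the month.
December 2016 — 3rd Thursday is Dec 15 2016.
January 2017 — 3rd Thursday is Jan 19 2017.
February 2017 — 3rd Thursday is Feb 16 2017.
March 2017 — 3rd Thursday is Mar 16 2017.
3rd Thursday of April 2017: Apr 20 2017.
May 2017 — 3rd Thursday is May 18 2017.
3rd Thursday of June 2017: Jun 15 2017.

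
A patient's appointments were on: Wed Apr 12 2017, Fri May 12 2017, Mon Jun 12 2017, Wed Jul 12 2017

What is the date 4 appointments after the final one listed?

Each date is the 12th; the gaps (30, 31, 30) track the month lengths.
The rule is the 12th of each month.
Next: August 2017 → Sat Aug 12 2017.
September 2017: Tue Sep 12 2017.
October 2017: Thu Oct 12 2017.
Next: November 2017 → Sun Nov 12 2017.

Sun Nov 12 2017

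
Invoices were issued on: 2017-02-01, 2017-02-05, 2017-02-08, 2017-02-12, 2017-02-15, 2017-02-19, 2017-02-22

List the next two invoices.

Every event lands on a Wednesday or Sunday (gaps cycle 4, 3, 4, 3, 4, 3).
So the schedule is: every Wednesday and Sunday.
The following Sunday is 2017-02-26.
The following Wednesday is 2017-03-01.

2017-02-26, 2017-03-01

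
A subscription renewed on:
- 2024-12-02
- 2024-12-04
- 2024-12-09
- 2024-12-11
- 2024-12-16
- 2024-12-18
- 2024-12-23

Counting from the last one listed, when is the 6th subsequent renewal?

The gap pattern 2, 5, 2, 5, 2, 5 repeats every 2 events.
These are the Mondays and Wednesdays of each week.
Next Wednesday: 2024-12-25.
The following Monday is 2024-12-30.
The following Wednesday is 2025-01-01.
Next Monday: 2025-01-06.
The following Wednesday is 2025-01-08.
Next Monday: 2025-01-13.

2025-01-13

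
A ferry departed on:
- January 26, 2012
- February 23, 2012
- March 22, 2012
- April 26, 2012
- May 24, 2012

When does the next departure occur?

Gaps: 28, 28, 35, 28 days — a mix of 28 and 35. Every date is a Thursday.
Each is the 4th Thursday of its month.
June 2012 — 4th Thursday is June 28, 2012.

June 28, 2012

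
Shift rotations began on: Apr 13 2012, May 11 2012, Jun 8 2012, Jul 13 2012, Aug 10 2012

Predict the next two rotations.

Sep 14 2012, Oct 12 2012

These are Fridays at 28- or 35-day spacing (28, 28, 35, 28).
The pattern: 2nd Friday of the month.
2nd Friday of September 2012: Sep 14 2012.
October 2012 — 2nd Friday is Oct 12 2012.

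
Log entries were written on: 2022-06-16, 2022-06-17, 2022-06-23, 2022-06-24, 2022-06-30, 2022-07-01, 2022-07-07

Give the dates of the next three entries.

2022-07-08, 2022-07-14, 2022-07-15

Every event lands on a Thursday or Friday (gaps cycle 1, 6, 1, 6, 1, 6).
So the schedule is: every Thursday and Friday.
Next Friday: 2022-07-08.
The following Thursday is 2022-07-14.
Next Friday: 2022-07-15.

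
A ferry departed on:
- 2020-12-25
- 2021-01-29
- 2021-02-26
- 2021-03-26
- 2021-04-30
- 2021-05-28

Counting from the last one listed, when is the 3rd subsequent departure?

These are Fridays with 35, 28, 28, 35, 28-day gaps.
Each is the final Friday of its month — 2021-01-29 is past the 28th, so '4th Friday' doesn't fit.
Last Friday of June 2021: 2021-06-25.
Last Friday of July 2021: 2021-07-30.
August 2021 ends with Friday 2021-08-27.

2021-08-27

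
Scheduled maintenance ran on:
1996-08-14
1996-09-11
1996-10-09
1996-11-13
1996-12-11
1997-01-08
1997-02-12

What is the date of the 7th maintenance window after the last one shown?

These are Wednesdays at 28- or 35-day spacing (28, 28, 35, 28, 28, 35).
The pattern: 2nd Wednesday of the month.
March 1997 — 2nd Wednesday is 1997-03-12.
April 1997 — 2nd Wednesday is 1997-04-09.
May 1997 — 2nd Wednesday is 1997-05-14.
2nd Wednesday of June 1997: 1997-06-11.
July 1997 — 2nd Wednesday is 1997-07-09.
August 1997 — 2nd Wednesday is 1997-08-13.
September 1997 — 2nd Wednesday is 1997-09-10.

1997-09-10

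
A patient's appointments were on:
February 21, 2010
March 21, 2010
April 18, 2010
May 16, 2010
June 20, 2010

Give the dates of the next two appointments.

Gaps: 28, 28, 28, 35 days — a mix of 28 and 35. Every date is a Sunday.
Each is the 3rd Sunday of its month.
3rd Sunday of July 2010: July 18, 2010.
3rd Sunday of August 2010: August 15, 2010.

July 18, 2010; August 15, 2010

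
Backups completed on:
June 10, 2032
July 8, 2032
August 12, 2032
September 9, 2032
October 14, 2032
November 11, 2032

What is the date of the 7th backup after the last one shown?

All dates are Thursdays, 28, 35, 28, 35, 28 days apart.
Specifically, the 2nd Thursday of each month.
2nd Thursday of December 2032: December 9, 2032.
January 2033 — 2nd Thursday is January 13, 2033.
February 2033 — 2nd Thursday is February 10, 2033.
2nd Thursday of March 2033: March 10, 2033.
April 2033 — 2nd Thursday is April 14, 2033.
May 2033 — 2nd Thursday is May 12, 2033.
June 2033 — 2nd Thursday is June 9, 2033.

June 9, 2033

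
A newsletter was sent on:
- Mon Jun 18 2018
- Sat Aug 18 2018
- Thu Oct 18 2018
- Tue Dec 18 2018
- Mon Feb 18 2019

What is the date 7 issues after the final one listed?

Gaps: 61, 61, 61, 62 days — not constant. Every event is on the 18th of the month.
Pattern: the 18th of every 2 months.
Next: April 2019 → Thu Apr 18 2019.
Next: June 2019 → Tue Jun 18 2019.
Next: August 2019 → Sun Aug 18 2019.
October 2019: Fri Oct 18 2019.
December 2019: Wed Dec 18 2019.
Next: February 2020 → Tue Feb 18 2020.
Next: April 2020 → Sat Apr 18 2020.

Sat Apr 18 2020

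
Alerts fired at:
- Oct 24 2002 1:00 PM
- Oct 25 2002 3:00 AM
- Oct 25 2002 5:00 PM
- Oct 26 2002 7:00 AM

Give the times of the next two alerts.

The interval is a steady 14 hours (14, 14, 14).
Oct 26 2002 7:00 AM + 14 h = Oct 26 2002 9:00 PM.
Oct 26 2002 9:00 PM + 14 h = Oct 27 2002 11:00 AM.

Oct 26 2002 9:00 PM, Oct 27 2002 11:00 AM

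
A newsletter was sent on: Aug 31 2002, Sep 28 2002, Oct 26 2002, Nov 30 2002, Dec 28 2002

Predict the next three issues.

Every date is a Saturday; gaps 28, 28, 35, 28 days.
Each is the last Saturday of its month (at least one falls on the 29th or later, ruling out '4th Saturday').
Last Saturday of January 2003: Jan 25 2003.
February 2003 ends with Saturday Feb 22 2003.
March 2003 ends with Saturday Mar 29 2003.

Jan 25 2003, Feb 22 2003, Mar 29 2003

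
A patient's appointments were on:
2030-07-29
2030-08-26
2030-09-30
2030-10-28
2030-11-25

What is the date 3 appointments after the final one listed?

All Mondays; the gaps (28, 35, 28, 28) vary with month length.
This is the last Monday of each month.
Last Monday of December 2030: 2030-12-30.
January 2031 ends with Monday 2031-01-27.
Last Monday of February 2031: 2031-02-24.

2031-02-24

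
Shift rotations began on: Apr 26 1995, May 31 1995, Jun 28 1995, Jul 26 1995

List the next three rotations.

Aug 30 1995, Sep 27 1995, Oct 25 1995

These are Wednesdays with 35, 28, 28-day gaps.
Each is the final Wednesday of its month — May 31 1995 is past the 28th, so '4th Wednesday' doesn't fit.
Last Wednesday of August 1995: Aug 30 1995.
September 1995 ends with Wednesday Sep 27 1995.
October 1995 ends with Wednesday Oct 25 1995.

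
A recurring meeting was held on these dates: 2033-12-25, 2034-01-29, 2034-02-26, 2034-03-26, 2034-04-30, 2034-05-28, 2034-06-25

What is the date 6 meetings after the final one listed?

Every date is a Sunday; gaps 35, 28, 28, 35, 28, 28 days.
Each is the last Sunday of its month (at least one falls on the 29th or later, ruling out '4th Sunday').
Last Sunday of July 2034: 2034-07-30.
August 2034 ends with Sunday 2034-08-27.
September 2034 ends with Sunday 2034-09-24.
Last Sunday of October 2034: 2034-10-29.
Last Sunday of November 2034: 2034-11-26.
December 2034 ends with Sunday 2034-12-31.

2034-12-31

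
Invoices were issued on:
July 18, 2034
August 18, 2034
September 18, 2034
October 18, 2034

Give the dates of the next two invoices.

Each date is the 18th; the gaps (31, 31, 30) track the month lengths.
The rule is the 18th of each month.
November 2034: November 18, 2034.
Next: December 2034 → December 18, 2034.

November 18, 2034; December 18, 2034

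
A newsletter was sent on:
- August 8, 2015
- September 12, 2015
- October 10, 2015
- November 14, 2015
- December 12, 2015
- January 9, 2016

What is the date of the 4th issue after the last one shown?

May 14, 2016

Gaps: 35, 28, 35, 28, 28 days — a mix of 28 and 35. Every date is a Saturday.
Each is the 2nd Saturday of its month.
February 2016 — 2nd Saturday is February 13, 2016.
March 2016 — 2nd Saturday is March 12, 2016.
2nd Saturday of April 2016: April 9, 2016.
2nd Saturday of May 2016: May 14, 2016.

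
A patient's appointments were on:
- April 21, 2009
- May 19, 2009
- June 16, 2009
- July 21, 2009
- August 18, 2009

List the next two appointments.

These are Tuesdays at 28- or 35-day spacing (28, 28, 35, 28).
The pattern: 3rd Tuesday of the month.
3rd Tuesday of September 2009: September 15, 2009.
October 2009 — 3rd Tuesday is October 20, 2009.

September 15, 2009; October 20, 2009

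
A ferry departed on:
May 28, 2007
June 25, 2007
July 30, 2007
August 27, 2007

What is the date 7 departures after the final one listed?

Every date is a Monday; gaps 28, 35, 28 days.
Each is the last Monday of its month (at least one falls on the 29th or later, ruling out '4th Monday').
September 2007 ends with Monday September 24, 2007.
Last Monday of October 2007: October 29, 2007.
November 2007 ends with Monday November 26, 2007.
December 2007 ends with Monday December 31, 2007.
Last Monday of January 2008: January 28, 2008.
February 2008 ends with Monday February 25, 2008.
Last Monday of March 2008: March 31, 2008.

March 31, 2008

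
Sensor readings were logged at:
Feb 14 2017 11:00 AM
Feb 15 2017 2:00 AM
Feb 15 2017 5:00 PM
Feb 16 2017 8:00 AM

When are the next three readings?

Spacing: 15, 15, 15 h — constant 15 h.
Feb 16 2017 8:00 AM + 15 h = Feb 16 2017 11:00 PM.
Feb 16 2017 11:00 PM + 15 h = Feb 17 2017 2:00 PM.
Feb 17 2017 2:00 PM + 15 h = Feb 18 2017 5:00 AM.

Feb 16 2017 11:00 PM, Feb 17 2017 2:00 PM, Feb 18 2017 5:00 AM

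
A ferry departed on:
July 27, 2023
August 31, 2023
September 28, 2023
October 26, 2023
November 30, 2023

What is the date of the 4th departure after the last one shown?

March 28, 2024

These are Thursdays with 35, 28, 28, 35-day gaps.
Each is the final Thursday of its month — August 31, 2023 is past the 28th, so '4th Thursday' doesn't fit.
Last Thursday of December 2023: December 28, 2023.
January 2024 ends with Thursday January 25, 2024.
February 2024 ends with Thursday February 29, 2024.
Last Thursday of March 2024: March 28, 2024.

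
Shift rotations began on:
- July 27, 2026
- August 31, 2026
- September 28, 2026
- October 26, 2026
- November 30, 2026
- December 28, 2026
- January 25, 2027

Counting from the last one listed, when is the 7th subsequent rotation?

August 30, 2027

Every date is a Monday; gaps 35, 28, 28, 35, 28, 28 days.
Each is the last Monday of its month (at least one falls on the 29th or later, ruling out '4th Monday').
Last Monday of February 2027: February 22, 2027.
Last Monday of March 2027: March 29, 2027.
April 2027 ends with Monday April 26, 2027.
May 2027 ends with Monday May 31, 2027.
Last Monday of June 2027: June 28, 2027.
July 2027 ends with Monday July 26, 2027.
August 2027 ends with Monday August 30, 2027.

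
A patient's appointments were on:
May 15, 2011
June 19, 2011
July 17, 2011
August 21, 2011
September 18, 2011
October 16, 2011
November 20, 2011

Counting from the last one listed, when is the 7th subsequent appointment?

Gaps: 35, 28, 35, 28, 28, 35 days — a mix of 28 and 35. Every date is a Sunday.
Each is the 3rd Sunday of its month.
3rd Sunday of December 2011: December 18, 2011.
January 2012 — 3rd Sunday is January 15, 2012.
February 2012 — 3rd Sunday is February 19, 2012.
3rd Sunday of March 2012: March 18, 2012.
3rd Sunday of April 2012: April 15, 2012.
3rd Sunday of May 2012: May 20, 2012.
June 2012 — 3rd Sunday is June 17, 2012.

June 17, 2012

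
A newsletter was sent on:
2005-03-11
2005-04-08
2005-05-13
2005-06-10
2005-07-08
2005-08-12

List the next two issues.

Gaps: 28, 35, 28, 28, 35 days — a mix of 28 and 35. Every date is a Friday.
Each is the 2nd Friday of its month.
September 2005 — 2nd Friday is 2005-09-09.
2nd Friday of October 2005: 2005-10-14.

2005-09-09, 2005-10-14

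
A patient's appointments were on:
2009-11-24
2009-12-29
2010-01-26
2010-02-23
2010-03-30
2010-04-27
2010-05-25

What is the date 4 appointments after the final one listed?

Every date is a Tuesday; gaps 35, 28, 28, 35, 28, 28 days.
Each is the last Tuesday of its month (at least one falls on the 29th or later, ruling out '4th Tuesday').
Last Tuesday of June 2010: 2010-06-29.
Last Tuesday of July 2010: 2010-07-27.
Last Tuesday of August 2010: 2010-08-31.
Last Tuesday of September 2010: 2010-09-28.

2010-09-28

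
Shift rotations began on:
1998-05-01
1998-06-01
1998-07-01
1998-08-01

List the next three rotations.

1998-09-01, 1998-10-01, 1998-11-01

The day-of-month is always 1 (31, 30, 31 days between events).
So this recurs on the 1st of each month.
Next: September 1998 → 1998-09-01.
October 1998: 1998-10-01.
Next: November 1998 → 1998-11-01.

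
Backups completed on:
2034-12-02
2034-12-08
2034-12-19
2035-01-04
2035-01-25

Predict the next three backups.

Gaps: 6, 11, 16, 21 days — each gap is 5 larger than the previous one.
Next gap: 26 days. 2035-01-25 + 26 days = 2035-02-20.
Next gap: 31 days. 2035-02-20 + 31 days = 2035-03-23.
Next gap: 36 days. 2035-03-23 + 36 days = 2035-04-28.

2035-02-20, 2035-03-23, 2035-04-28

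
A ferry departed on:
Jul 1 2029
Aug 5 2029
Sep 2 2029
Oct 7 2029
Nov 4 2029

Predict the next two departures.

Gaps: 35, 28, 35, 28 days — a mix of 28 and 35. Every date is a Sunday.
Each is the 1st Sunday of its month.
1st Sunday of December 2029: Dec 2 2029.
January 2030 — 1st Sunday is Jan 6 2030.

Dec 2 2029, Jan 6 2030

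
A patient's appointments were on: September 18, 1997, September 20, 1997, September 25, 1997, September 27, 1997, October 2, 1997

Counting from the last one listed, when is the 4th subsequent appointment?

October 16, 1997

Gaps: 2, 5, 2, 5 days — not constant, but cyclic with period 2.
The events fall on every Thursday and Saturday.
The following Saturday is October 4, 1997.
Next Thursday: October 9, 1997.
The following Saturday is October 11, 1997.
The following Thursday is October 16, 1997.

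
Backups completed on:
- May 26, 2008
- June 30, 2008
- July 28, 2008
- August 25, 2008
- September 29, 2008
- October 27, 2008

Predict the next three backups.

November 24, 2008; December 29, 2008; January 26, 2009

Every date is a Monday; gaps 35, 28, 28, 35, 28 days.
Each is the last Monday of its month (at least one falls on the 29th or later, ruling out '4th Monday').
Last Monday of November 2008: November 24, 2008.
December 2008 ends with Monday December 29, 2008.
January 2009 ends with Monday January 26, 2009.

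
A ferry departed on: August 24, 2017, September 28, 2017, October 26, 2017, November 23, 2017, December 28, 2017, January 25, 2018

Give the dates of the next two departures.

February 22, 2018; March 22, 2018

Gaps: 35, 28, 28, 35, 28 days — a mix of 28 and 35. Every date is a Thursday.
Each is the 4th Thursday of its month.
February 2018 — 4th Thursday is February 22, 2018.
March 2018 — 4th Thursday is March 22, 2018.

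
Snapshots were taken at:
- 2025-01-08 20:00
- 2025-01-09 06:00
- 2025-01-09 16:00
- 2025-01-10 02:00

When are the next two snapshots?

2025-01-10 12:00, 2025-01-10 22:00

Spacing: 10, 10, 10 h — constant 10 h.
2025-01-10 02:00 + 10 h = 2025-01-10 12:00.
2025-01-10 12:00 + 10 h = 2025-01-10 22:00.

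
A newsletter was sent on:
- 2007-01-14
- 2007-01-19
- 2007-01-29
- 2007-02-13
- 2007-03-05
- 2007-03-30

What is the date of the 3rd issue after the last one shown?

2007-07-13

The spacing grows by 5 each time: 5, 10, 15, 20, 25 days.
Next gap: 30 days. 2007-03-30 + 30 days = 2007-04-29.
Next gap: 35 days. 2007-04-29 + 35 days = 2007-06-03.
Next gap: 40 days. 2007-06-03 + 40 days = 2007-07-13.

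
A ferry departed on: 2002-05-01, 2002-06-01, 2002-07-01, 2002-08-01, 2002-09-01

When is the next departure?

2002-10-01

Gaps: 31, 30, 31, 31 days — not constant. Every event is on the 1st of the month.
Pattern: the 1st of each month.
October 2002: 2002-10-01.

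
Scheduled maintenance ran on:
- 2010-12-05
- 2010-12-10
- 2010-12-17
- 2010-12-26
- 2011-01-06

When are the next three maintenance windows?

2011-01-19, 2011-02-03, 2011-02-20

The spacing grows by 2 each time: 5, 7, 9, 11 days.
Next gap: 13 days. 2011-01-06 + 13 days = 2011-01-19.
Next gap: 15 days. 2011-01-19 + 15 days = 2011-02-03.
Next gap: 17 days. 2011-02-03 + 17 days = 2011-02-20.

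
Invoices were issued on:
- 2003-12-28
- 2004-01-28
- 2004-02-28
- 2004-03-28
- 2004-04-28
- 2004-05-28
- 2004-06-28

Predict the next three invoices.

2004-07-28, 2004-08-28, 2004-09-28

The day-of-month is always 28 (31, 31, 29, 31, 30, 31 days between events).
So this recurs on the 28th of each month.
Next: July 2004 → 2004-07-28.
August 2004: 2004-08-28.
September 2004: 2004-09-28.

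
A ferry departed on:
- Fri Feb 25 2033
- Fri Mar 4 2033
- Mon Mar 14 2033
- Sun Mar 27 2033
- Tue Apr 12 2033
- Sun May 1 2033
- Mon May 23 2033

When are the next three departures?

Gaps: 7, 10, 13, 16, 19, 22 days — each gap is 3 larger than the previous one.
Next gap: 25 days. Mon May 23 2033 + 25 days = Fri Jun 17 2033.
Next gap: 28 days. Fri Jun 17 2033 + 28 days = Fri Jul 15 2033.
Next gap: 31 days. Fri Jul 15 2033 + 31 days = Mon Aug 15 2033.

Fri Jun 17 2033, Fri Jul 15 2033, Mon Aug 15 2033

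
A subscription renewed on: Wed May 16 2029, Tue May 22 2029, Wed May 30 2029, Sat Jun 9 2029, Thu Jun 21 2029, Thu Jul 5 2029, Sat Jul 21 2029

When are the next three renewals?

Intervals are 6, 8, 10, 12, 14, 16 days — an arithmetic progression with common difference 2.
Next gap: 18 days. Sat Jul 21 2029 + 18 days = Wed Aug 8 2029.
Next gap: 20 days. Wed Aug 8 2029 + 20 days = Tue Aug 28 2029.
Next gap: 22 days. Tue Aug 28 2029 + 22 days = Wed Sep 19 2029.

Wed Aug 8 2029, Tue Aug 28 2029, Wed Sep 19 2029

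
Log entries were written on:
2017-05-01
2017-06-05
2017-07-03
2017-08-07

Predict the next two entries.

These are Mondays at 28- or 35-day spacing (35, 28, 35).
The pattern: 1st Monday of the month.
September 2017 — 1st Monday is 2017-09-04.
1st Monday of October 2017: 2017-10-02.

2017-09-04, 2017-10-02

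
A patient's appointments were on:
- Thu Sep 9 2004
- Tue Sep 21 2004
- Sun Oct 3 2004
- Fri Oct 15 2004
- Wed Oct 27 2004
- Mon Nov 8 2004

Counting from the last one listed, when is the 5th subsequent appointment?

The spacing is 12, 12, 12, 12, 12 days — always 12 days.
Mon Nov 8 2004 + 12 days = Sat Nov 20 2004.
Sat Nov 20 2004 + 12 days = Thu Dec 2 2004.
Thu Dec 2 2004 + 12 days = Tue Dec 14 2004.
Tue Dec 14 2004 + 12 days = Sun Dec 26 2004.
Sun Dec 26 2004 + 12 days = Fri Jan 7 2005.

Fri Jan 7 2005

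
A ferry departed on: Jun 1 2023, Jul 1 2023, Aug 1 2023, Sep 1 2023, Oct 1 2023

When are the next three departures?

The day-of-month is always 1 (30, 31, 31, 30 days between events).
So this recurs on the 1st of each month.
Next: November 2023 → Nov 1 2023.
Next: December 2023 → Dec 1 2023.
Next: January 2024 → Jan 1 2024.

Nov 1 2023, Dec 1 2023, Jan 1 2024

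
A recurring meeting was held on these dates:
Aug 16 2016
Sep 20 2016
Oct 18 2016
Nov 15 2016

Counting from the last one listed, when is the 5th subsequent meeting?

All dates are Tuesdays, 35, 28, 28 days apart.
Specifically, the 3rd Tuesday of each month.
3rd Tuesday of December 2016: Dec 20 2016.
3rd Tuesday of January 2017: Jan 17 2017.
3rd Tuesday of February 2017: Feb 21 2017.
3rd Tuesday of March 2017: Mar 21 2017.
April 2017 — 3rd Tuesday is Apr 18 2017.

Apr 18 2017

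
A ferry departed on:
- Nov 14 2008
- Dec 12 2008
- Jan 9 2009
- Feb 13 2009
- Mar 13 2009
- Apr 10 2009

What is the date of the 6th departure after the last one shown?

Gaps: 28, 28, 35, 28, 28 days — a mix of 28 and 35. Every date is a Friday.
Each is the 2nd Friday of its month.
2nd Friday of May 2009: May 8 2009.
June 2009 — 2nd Friday is Jun 12 2009.
2nd Friday of July 2009: Jul 10 2009.
August 2009 — 2nd Friday is Aug 14 2009.
September 2009 — 2nd Friday is Sep 11 2009.
2nd Friday of October 2009: Oct 9 2009.

Oct 9 2009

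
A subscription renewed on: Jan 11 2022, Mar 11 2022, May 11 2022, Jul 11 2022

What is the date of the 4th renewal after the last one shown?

Mar 11 2023

Each date is the 11th; the gaps (59, 61, 61) track the month lengths.
The rule is the 11th of every 2 months.
September 2022: Sep 11 2022.
Next: November 2022 → Nov 11 2022.
January 2023: Jan 11 2023.
March 2023: Mar 11 2023.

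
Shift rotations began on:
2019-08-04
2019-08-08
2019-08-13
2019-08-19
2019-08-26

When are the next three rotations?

Gaps: 4, 5, 6, 7 days — each gap is 1 larger than the previous one.
Next gap: 8 days. 2019-08-26 + 8 days = 2019-09-03.
Next gap: 9 days. 2019-09-03 + 9 days = 2019-09-12.
Next gap: 10 days. 2019-09-12 + 10 days = 2019-09-22.

2019-09-03, 2019-09-12, 2019-09-22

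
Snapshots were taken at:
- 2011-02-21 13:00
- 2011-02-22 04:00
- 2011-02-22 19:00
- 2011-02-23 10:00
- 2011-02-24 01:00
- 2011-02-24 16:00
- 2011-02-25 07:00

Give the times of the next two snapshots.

Gaps: 15, 15, 15, 15, 15, 15 hours — each event is 15 hours after the previous one.
2011-02-25 07:00 + 15 h = 2011-02-25 22:00.
2011-02-25 22:00 + 15 h = 2011-02-26 13:00.

2011-02-25 22:00, 2011-02-26 13:00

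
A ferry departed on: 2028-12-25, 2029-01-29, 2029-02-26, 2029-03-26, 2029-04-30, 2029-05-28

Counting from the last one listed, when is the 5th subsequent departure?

2029-10-29

All Mondays; the gaps (35, 28, 28, 35, 28) vary with month length.
This is the last Monday of each month.
June 2029 ends with Monday 2029-06-25.
Last Monday of July 2029: 2029-07-30.
August 2029 ends with Monday 2029-08-27.
Last Monday of September 2029: 2029-09-24.
Last Monday of October 2029: 2029-10-29.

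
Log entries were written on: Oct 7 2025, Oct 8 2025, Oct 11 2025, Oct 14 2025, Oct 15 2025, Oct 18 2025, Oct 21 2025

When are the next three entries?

Oct 22 2025, Oct 25 2025, Oct 28 2025

Gaps: 1, 3, 3, 1, 3, 3 days — not constant, but cyclic with period 3.
The events fall on every Tuesday, Wednesday and Saturday.
The following Wednesday is Oct 22 2025.
Next Saturday: Oct 25 2025.
Next Tuesday: Oct 28 2025.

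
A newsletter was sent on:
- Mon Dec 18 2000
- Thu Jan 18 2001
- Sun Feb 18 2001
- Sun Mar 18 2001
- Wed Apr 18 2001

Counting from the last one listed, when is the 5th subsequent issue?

Tue Sep 18 2001

Each date is the 18th; the gaps (31, 31, 28, 31) track the month lengths.
The rule is the 18th of each month.
May 2001: Fri May 18 2001.
Next: June 2001 → Mon Jun 18 2001.
Next: July 2001 → Wed Jul 18 2001.
August 2001: Sat Aug 18 2001.
Next: September 2001 → Tue Sep 18 2001.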